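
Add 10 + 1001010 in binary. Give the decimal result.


10 + 1001010 = 1001100 = 76

76


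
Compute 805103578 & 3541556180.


0b101111111111001110011111011010 & 0b11010011000101111101101111010100 = 0b11000101001100001111010000 = 51692496

51692496


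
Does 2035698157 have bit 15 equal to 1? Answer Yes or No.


0b1111001010101100100100111101101, bit 15 = 0. No

No


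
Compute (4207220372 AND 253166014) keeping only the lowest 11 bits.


Step 1: 4207220372 & 253166014 = 168099988
Step 2: 168099988 & 2047 = 148

148


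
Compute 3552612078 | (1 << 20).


3552612078 | (1 << 20) = 3552612078 | 1048576 = 3553660654

3553660654


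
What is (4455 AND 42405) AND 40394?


Step 1: 4455 & 42405 = 293
Step 2: 293 & 40394 = 256

256


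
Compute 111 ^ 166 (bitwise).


0b1101111 ^ 0b10100110 = 0b11001001 = 201

201


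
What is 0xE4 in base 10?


E4 hex = 228 decimal

228


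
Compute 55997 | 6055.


0b1101101010111101 | 0b1011110100111 = 0b1101111110111111 = 57279

57279


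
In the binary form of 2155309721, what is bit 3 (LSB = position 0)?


0b10000000011101110110101010011001, position 3 = 1

1


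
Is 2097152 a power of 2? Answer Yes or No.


0b1000000000000000000000. Only one bit set => Yes

Yes


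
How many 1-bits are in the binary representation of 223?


0b11011111 has 7 set bits

7


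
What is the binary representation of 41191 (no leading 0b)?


41191 = 1010000011100111 in binary

1010000011100111


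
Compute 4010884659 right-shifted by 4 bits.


0b11101111000100010011111000110011 >> 4 = 0b1110111100010001001111100011 = 250680291

250680291


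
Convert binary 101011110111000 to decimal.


101011110111000 in decimal = 22456

22456


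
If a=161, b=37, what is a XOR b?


161 ^ 37 = 132

132


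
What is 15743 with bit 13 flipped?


15743 ^ (1 << 13) = 15743 ^ 8192 = 7551

7551


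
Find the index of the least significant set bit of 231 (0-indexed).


0b11100111. Lowest set bit at position 0

0


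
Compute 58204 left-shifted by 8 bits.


0b1110001101011100 << 8 = 0b111000110101110000000000 = 14900224

14900224


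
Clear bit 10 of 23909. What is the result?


23909 & ~(1 << 10) = 22885

22885


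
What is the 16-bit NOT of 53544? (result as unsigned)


~0b1101000100101000 = 0b10111011010111 = 11991 (16-bit unsigned)

11991


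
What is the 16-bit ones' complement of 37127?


37127 ^ 65535 = 28408

28408


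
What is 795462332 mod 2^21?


795462332 & 2097151 = 641724

641724


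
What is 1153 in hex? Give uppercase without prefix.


1153 = 481 hex

481


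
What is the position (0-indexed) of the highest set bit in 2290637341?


0b10001000100010000101101000011101. Highest set bit at position 31

31


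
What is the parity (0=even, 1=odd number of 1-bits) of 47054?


0b1011011111001110 has 11 ones => parity 1

1


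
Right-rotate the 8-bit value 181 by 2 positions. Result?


Rotate 0b10110101 right by 2 (8-bit) = 0b1101101 = 109

109


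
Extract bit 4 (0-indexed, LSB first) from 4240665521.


0b11111100110000110110101110110001, position 4 = 1

1


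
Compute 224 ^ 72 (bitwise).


0b11100000 ^ 0b1001000 = 0b10101000 = 168

168


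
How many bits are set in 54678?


0b1101010110010110 has 9 set bits

9


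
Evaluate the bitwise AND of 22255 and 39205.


0b101011011101111 & 0b1001100100100101 = 0b1000000100101 = 4133

4133


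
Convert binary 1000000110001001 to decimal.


1000000110001001 in decimal = 33161

33161


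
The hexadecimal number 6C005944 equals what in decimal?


6C005944 hex = 1811962180 decimal

1811962180


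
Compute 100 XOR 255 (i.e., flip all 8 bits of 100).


100 ^ 255 = 155

155


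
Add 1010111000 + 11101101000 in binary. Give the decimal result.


1010111000 + 11101101000 = 101000100000 = 2592

2592


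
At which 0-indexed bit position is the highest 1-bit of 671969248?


0b101000000011010110111111100000. Highest set bit at position 29

29


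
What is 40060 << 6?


0b1001110001111100 << 6 = 0b1001110001111100000000 = 2563840

2563840


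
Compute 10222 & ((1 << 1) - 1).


10222 & 1 = 0

0


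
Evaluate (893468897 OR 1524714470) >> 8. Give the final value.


Step 1: 893468897 | 1524714470 = 2145471463
Step 2: 2145471463 >> 8 = 8380747

8380747


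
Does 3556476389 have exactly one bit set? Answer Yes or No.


0b11010011111110111000010111100101. Multiple bits set => No

No


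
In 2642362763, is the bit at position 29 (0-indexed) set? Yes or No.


0b10011101011111110100000110001011, bit 29 = 0. No

No


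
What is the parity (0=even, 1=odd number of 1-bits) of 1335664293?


0b1001111100111001001111010100101 has 18 ones => parity 0

0


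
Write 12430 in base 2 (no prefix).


12430 = 11000010001110 in binary

11000010001110


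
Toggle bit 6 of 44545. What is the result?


44545 ^ (1 << 6) = 44545 ^ 64 = 44609

44609


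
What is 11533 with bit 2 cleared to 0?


11533 & ~(1 << 2) = 11529

11529


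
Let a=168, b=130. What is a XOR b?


168 ^ 130 = 42

42


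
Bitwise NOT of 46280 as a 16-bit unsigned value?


~0b1011010011001000 = 0b100101100110111 = 19255 (16-bit unsigned)

19255


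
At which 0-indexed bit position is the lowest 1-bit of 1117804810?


0b1000010101000000101100100001010. Lowest set bit at position 1

1


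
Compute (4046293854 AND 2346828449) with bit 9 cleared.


Step 1: 4046293854 & 2346828449 = 2166456832
Step 2: 2166456832 & ~(1 << 9) = 2166456320

2166456320


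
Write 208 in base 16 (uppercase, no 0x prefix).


208 = D0 hex

D0


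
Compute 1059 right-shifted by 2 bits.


0b10000100011 >> 2 = 0b100001000 = 264

264


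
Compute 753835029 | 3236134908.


0b101100111011101001110000010101 | 0b11000000111000110111111111111100 = 0b11101100111011111111111111111101 = 3975151613

3975151613


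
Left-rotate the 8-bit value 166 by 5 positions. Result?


Rotate 0b10100110 left by 5 (8-bit) = 0b11010100 = 212

212


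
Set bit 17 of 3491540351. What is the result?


3491540351 | (1 << 17) = 3491540351 | 131072 = 3491671423

3491671423


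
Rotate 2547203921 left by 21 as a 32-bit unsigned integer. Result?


Rotate 0b10010111110100110011111101010001 left by 21 (32-bit) = 0b11101010001100101111101001100111 = 3929209447

3929209447


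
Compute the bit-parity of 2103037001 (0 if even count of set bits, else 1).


0b1111101010110011100110001001001 has 17 ones => parity 1

1


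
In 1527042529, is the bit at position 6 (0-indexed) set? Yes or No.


0b1011011000001001101000111100001, bit 6 = 1. Yes

Yes


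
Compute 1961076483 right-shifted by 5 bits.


0b1110100111000111010011100000011 >> 5 = 0b11101001110001110100111000 = 61283640

61283640


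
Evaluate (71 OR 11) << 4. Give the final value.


Step 1: 71 | 11 = 79
Step 2: 79 << 4 = 1264

1264


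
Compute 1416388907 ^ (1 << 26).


1416388907 ^ (1 << 26) = 1416388907 ^ 67108864 = 1349280043

1349280043


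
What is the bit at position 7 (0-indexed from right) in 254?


0b11111110, position 7 = 1

1


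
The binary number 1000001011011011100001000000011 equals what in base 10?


1000001011011011100001000000011 in decimal = 1097712131

1097712131


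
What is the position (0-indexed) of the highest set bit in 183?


0b10110111. Highest set bit at position 7

7


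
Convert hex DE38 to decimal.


DE38 hex = 56888 decimal

56888


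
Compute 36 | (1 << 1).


36 | (1 << 1) = 36 | 2 = 38

38


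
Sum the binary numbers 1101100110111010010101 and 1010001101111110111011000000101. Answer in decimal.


1101100110111010010101 + 1010001101111110111011000000101 = 1010001111101011110010010011010 = 1375069338

1375069338


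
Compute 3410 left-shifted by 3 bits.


0b110101010010 << 3 = 0b110101010010000 = 27280

27280


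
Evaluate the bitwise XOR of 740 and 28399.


0b1011100100 ^ 0b110111011101111 = 0b110110000001011 = 27659

27659


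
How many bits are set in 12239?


0b10111111001111 has 11 set bits

11


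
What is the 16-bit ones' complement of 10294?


10294 ^ 65535 = 55241

55241


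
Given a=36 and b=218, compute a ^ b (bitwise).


36 ^ 218 = 254

254


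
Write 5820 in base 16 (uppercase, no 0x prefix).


5820 = 16BC hex

16BC


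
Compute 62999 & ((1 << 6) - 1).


62999 & 63 = 23

23


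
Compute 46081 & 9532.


0b1011010000000001 & 0b10010100111100 = 0b10010000000000 = 9216

9216


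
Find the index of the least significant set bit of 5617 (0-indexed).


0b1010111110001. Lowest set bit at position 0

0


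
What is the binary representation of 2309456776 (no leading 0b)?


2309456776 = 10001001101001111000001110001000 in binary

10001001101001111000001110001000


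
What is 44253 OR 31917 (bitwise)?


0b1010110011011101 | 0b111110010101101 = 0b1111110011111101 = 64765

64765


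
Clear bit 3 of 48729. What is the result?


48729 & ~(1 << 3) = 48721

48721


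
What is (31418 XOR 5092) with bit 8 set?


Step 1: 31418 ^ 5092 = 26974
Step 2: 26974 | (1 << 8) = 26974 | 256 = 26974

26974


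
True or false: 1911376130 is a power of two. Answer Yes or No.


0b1110001111011010100100100000010. Multiple bits set => No

No


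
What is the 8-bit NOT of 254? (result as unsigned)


~0b11111110 = 0b1 = 1 (8-bit unsigned)

1


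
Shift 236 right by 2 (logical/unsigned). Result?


0b11101100 >> 2 = 0b111011 = 59

59


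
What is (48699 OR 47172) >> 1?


Step 1: 48699 | 47172 = 48767
Step 2: 48767 >> 1 = 24383

24383


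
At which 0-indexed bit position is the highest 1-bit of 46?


0b101110. Highest set bit at position 5

5


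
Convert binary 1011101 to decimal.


1011101 in decimal = 93

93


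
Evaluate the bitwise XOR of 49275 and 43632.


0b1100000001111011 ^ 0b1010101001110000 = 0b110101000001011 = 27147

27147


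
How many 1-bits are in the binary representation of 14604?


0b11100100001100 has 6 set bits

6


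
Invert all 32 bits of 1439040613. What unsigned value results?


1439040613 ^ 4294967295 = 2855926682

2855926682


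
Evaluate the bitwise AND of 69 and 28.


0b1000101 & 0b11100 = 0b100 = 4

4


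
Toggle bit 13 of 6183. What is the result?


6183 ^ (1 << 13) = 6183 ^ 8192 = 14375

14375


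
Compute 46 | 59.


0b101110 | 0b111011 = 0b111111 = 63

63


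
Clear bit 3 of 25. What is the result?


25 & ~(1 << 3) = 17

17


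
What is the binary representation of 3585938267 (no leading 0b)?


3585938267 = 11010101101111010001001101011011 in binary

11010101101111010001001101011011


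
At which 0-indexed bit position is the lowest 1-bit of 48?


0b110000. Lowest set bit at position 4

4


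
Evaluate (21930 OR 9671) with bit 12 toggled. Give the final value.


Step 1: 21930 | 9671 = 30191
Step 2: 30191 ^ (1 << 12) = 30191 ^ 4096 = 26095

26095


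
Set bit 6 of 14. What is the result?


14 | (1 << 6) = 14 | 64 = 78

78


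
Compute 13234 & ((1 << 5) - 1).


13234 & 31 = 18

18


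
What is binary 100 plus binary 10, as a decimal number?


100 + 10 = 110 = 6

6


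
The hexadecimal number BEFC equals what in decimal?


BEFC hex = 48892 decimal

48892


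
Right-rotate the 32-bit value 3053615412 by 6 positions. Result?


Rotate 0b10110110000000100111100100110100 right by 6 (32-bit) = 0b11010010110110000000100111100100 = 3537373668

3537373668


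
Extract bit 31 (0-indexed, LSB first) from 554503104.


0b100001000011010000101111000000, position 31 = 0

0


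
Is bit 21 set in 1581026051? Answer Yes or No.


0b1011110001111001000101100000011, bit 21 = 1. Yes

Yes


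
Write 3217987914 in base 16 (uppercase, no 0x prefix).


3217987914 = BFCE994A hex

BFCE994A


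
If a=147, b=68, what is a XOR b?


147 ^ 68 = 215

215


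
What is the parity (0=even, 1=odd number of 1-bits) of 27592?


0b110101111001000 has 8 ones => parity 0

0


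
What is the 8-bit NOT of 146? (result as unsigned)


~0b10010010 = 0b1101101 = 109 (8-bit unsigned)

109


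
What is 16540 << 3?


0b100000010011100 << 3 = 0b100000010011100000 = 132320

132320


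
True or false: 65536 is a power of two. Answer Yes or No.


0b10000000000000000. Only one bit set => Yes

Yes


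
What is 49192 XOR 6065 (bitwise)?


0b1100000000101000 ^ 0b1011110110001 = 0b1101011110011001 = 55193

55193


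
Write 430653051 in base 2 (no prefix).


430653051 = 11001101010110011111001111011 in binary

11001101010110011111001111011


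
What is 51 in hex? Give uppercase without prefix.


51 = 33 hex

33


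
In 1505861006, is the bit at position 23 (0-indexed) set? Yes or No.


0b1011001110000011001110110001110, bit 23 = 1. Yes

Yes


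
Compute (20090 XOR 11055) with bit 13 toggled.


Step 1: 20090 ^ 11055 = 25941
Step 2: 25941 ^ (1 << 13) = 25941 ^ 8192 = 17749

17749


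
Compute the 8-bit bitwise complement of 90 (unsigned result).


~0b1011010 = 0b10100101 = 165 (8-bit unsigned)

165


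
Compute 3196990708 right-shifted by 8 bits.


0b10111110100011100011010011110100 >> 8 = 0b101111101000111000110100 = 12488244

12488244


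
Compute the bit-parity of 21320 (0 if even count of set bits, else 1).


0b101001101001000 has 6 ones => parity 0

0


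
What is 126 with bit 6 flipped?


126 ^ (1 << 6) = 126 ^ 64 = 62

62


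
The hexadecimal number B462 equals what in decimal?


B462 hex = 46178 decimal

46178


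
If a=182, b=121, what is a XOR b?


182 ^ 121 = 207

207


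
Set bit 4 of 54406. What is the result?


54406 | (1 << 4) = 54406 | 16 = 54422

54422


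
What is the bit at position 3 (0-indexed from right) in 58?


0b111010, position 3 = 1

1


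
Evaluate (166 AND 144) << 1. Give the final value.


Step 1: 166 & 144 = 128
Step 2: 128 << 1 = 256

256


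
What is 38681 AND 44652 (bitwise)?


0b1001011100011001 & 0b1010111001101100 = 0b1000011000001000 = 34312

34312


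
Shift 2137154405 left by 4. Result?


0b1111111011000100110001101100101 << 4 = 0b11111110110001001100011011001010000 = 34194470480

34194470480


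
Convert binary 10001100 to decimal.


10001100 in decimal = 140

140


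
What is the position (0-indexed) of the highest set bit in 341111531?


0b10100010101001111001011101011. Highest set bit at position 28

28


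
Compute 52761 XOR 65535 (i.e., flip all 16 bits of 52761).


52761 ^ 65535 = 12774

12774


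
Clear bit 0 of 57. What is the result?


57 & ~(1 << 0) = 56

56


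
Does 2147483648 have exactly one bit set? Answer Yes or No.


0b10000000000000000000000000000000. Only one bit set => Yes

Yes


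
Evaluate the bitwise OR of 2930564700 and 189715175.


0b10101110101011001101111001011100 | 0b1011010011101101001011100111 = 0b10101111111011101101111011111111 = 2951667455

2951667455


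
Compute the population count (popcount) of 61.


0b111101 has 5 set bits

5


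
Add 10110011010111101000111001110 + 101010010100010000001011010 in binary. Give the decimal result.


10110011010111101000111001110 + 101010010100010000001011010 = 11011101101011111001000101000 = 464908840

464908840


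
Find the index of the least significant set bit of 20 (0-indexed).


0b10100. Lowest set bit at position 2

2


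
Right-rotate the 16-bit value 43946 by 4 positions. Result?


Rotate 0b1010101110101010 right by 4 (16-bit) = 0b1010101010111010 = 43706

43706


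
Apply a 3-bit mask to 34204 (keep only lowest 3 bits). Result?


34204 & 7 = 4

4


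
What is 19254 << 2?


0b100101100110110 << 2 = 0b10010110011011000 = 77016

77016


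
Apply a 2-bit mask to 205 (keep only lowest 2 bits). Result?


205 & 3 = 1

1


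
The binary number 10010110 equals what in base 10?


10010110 in decimal = 150

150


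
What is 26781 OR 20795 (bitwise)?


0b110100010011101 | 0b101000100111011 = 0b111100110111111 = 31167

31167


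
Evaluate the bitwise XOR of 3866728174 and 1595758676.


0b11100110011110011001011011101110 ^ 0b1011111000111010101100001010100 = 0b10111001011001001100111010111010 = 3110391482

3110391482


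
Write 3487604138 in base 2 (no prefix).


3487604138 = 11001111111000001001110110101010 in binary

11001111111000001001110110101010


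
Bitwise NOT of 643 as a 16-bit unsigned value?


~0b1010000011 = 0b1111110101111100 = 64892 (16-bit unsigned)

64892


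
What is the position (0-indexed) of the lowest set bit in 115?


0b1110011. Lowest set bit at position 0

0


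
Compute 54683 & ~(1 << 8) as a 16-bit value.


54683 & ~(1 << 8) = 54427

54427


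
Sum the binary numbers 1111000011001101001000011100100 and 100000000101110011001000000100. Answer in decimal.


1111000011001101001000011100100 + 100000000101110011001000000100 = 10011000011111011100001011101000 = 2558378728

2558378728


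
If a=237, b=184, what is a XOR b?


237 ^ 184 = 85

85


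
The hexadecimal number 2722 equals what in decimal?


2722 hex = 10018 decimal

10018


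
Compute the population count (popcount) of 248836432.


0b1110110101001111000101010000 has 14 set bits

14


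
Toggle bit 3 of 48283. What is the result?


48283 ^ (1 << 3) = 48283 ^ 8 = 48275

48275


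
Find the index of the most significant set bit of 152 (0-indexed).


0b10011000. Highest set bit at position 7

7


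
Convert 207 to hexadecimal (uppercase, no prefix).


207 = CF hex

CF


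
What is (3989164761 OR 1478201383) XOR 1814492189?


Step 1: 3989164761 | 1478201383 = 4259304191
Step 2: 4259304191 ^ 1814492189 = 2449024738

2449024738


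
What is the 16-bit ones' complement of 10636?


10636 ^ 65535 = 54899

54899


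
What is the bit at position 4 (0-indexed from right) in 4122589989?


0b11110101101110011011101100100101, position 4 = 0

0


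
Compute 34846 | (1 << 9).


34846 | (1 << 9) = 34846 | 512 = 35358

35358


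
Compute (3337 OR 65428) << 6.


Step 1: 3337 | 65428 = 65437
Step 2: 65437 << 6 = 4187968

4187968


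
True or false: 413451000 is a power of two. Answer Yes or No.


0b11000101001001100001011111000. Multiple bits set => No

No


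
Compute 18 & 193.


0b10010 & 0b11000001 = 0b0 = 0

0


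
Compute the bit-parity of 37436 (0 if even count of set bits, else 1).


0b1001001000111100 has 7 ones => parity 1

1


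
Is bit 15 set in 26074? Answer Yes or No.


0b110010111011010, bit 15 = 0. No

No


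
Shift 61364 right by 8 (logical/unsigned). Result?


0b1110111110110100 >> 8 = 0b11101111 = 239

239


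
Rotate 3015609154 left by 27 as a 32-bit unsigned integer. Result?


Rotate 0b10110011101111101000101101000010 left by 27 (32-bit) = 0b10101100111011111010001011010 = 362673242

362673242


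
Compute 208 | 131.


0b11010000 | 0b10000011 = 0b11010011 = 211

211


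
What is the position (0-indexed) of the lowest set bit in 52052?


0b1100101101010100. Lowest set bit at position 2

2


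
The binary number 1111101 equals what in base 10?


1111101 in decimal = 125

125


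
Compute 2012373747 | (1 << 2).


2012373747 | (1 << 2) = 2012373747 | 4 = 2012373751

2012373751


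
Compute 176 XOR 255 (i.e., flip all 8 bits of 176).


176 ^ 255 = 79

79


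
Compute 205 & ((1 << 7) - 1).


205 & 127 = 77

77


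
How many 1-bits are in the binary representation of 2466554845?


0b10010011000001001010001111011101 has 15 set bits

15


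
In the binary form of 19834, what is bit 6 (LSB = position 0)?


0b100110101111010, position 6 = 1

1


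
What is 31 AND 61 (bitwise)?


0b11111 & 0b111101 = 0b11101 = 29

29


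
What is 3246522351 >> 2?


0b11000001100000011111111111101111 >> 2 = 0b110000011000000111111111111011 = 811630587

811630587


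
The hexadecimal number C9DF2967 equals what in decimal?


C9DF2967 hex = 3386845543 decimal

3386845543


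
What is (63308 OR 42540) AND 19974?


Step 1: 63308 | 42540 = 63340
Step 2: 63340 & 19974 = 17924

17924


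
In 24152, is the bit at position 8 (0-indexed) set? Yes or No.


0b101111001011000, bit 8 = 0. No

No


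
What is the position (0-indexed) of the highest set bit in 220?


0b11011100. Highest set bit at position 7

7


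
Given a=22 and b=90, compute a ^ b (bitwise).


22 ^ 90 = 76

76


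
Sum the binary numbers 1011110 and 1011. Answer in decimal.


1011110 + 1011 = 1101001 = 105

105


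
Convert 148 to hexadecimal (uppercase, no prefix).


148 = 94 hex

94


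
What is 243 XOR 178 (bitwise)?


0b11110011 ^ 0b10110010 = 0b1000001 = 65

65


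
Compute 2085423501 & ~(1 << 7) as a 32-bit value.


2085423501 & ~(1 << 7) = 2085423373

2085423373


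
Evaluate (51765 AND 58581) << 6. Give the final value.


Step 1: 51765 & 58581 = 49173
Step 2: 49173 << 6 = 3147072

3147072


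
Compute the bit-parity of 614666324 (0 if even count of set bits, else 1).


0b100100101000110001000001010100 has 10 ones => parity 0

0


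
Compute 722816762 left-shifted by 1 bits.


0b101011000101010100111011111010 << 1 = 0b1010110001010101001110111110100 = 1445633524

1445633524


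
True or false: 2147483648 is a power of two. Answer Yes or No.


0b10000000000000000000000000000000. Only one bit set => Yes

Yes


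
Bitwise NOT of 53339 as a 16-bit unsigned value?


~0b1101000001011011 = 0b10111110100100 = 12196 (16-bit unsigned)

12196


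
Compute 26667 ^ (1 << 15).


26667 ^ (1 << 15) = 26667 ^ 32768 = 59435

59435


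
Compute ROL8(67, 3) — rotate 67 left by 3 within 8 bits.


Rotate 0b1000011 left by 3 (8-bit) = 0b11010 = 26

26


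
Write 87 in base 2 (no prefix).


87 = 1010111 in binary

1010111


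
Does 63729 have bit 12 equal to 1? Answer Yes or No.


0b1111100011110001, bit 12 = 1. Yes

Yes


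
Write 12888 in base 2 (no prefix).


12888 = 11001001011000 in binary

11001001011000


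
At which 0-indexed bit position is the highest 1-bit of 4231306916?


0b11111100001101001001111010100100. Highest set bit at position 31

31


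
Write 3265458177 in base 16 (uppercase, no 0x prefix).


3265458177 = C2A2F001 hex

C2A2F001


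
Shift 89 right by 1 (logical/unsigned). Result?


0b1011001 >> 1 = 0b101100 = 44

44


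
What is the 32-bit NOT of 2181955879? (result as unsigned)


~0b10000010000011100000000100100111 = 0b1111101111100011111111011011000 = 2113011416 (32-bit unsigned)

2113011416


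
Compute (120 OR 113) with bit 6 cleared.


Step 1: 120 | 113 = 121
Step 2: 121 & ~(1 << 6) = 57

57


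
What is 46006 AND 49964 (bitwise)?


0b1011001110110110 & 0b1100001100101100 = 0b1000001100100100 = 33572

33572


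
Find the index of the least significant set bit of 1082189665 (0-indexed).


0b1000000100000001110011101100001. Lowest set bit at position 0

0


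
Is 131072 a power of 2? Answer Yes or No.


0b100000000000000000. Only one bit set => Yes

Yes


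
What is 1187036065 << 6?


0b1000110110000001011101110100001 << 6 = 0b1000110110000001011101110100001000000 = 75970308160

75970308160


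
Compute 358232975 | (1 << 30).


358232975 | (1 << 30) = 358232975 | 1073741824 = 1431974799

1431974799


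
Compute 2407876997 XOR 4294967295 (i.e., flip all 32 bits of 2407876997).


2407876997 ^ 4294967295 = 1887090298

1887090298


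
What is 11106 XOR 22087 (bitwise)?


0b10101101100010 ^ 0b101011001000111 = 0b111110100100101 = 32037

32037


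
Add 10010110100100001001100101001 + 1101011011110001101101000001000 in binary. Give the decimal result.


10010110100100001001100101001 + 1101011011110001101101000001000 = 1111110010010101110110100110001 = 2118839601

2118839601


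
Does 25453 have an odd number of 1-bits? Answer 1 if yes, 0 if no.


0b110001101101101 has 9 ones => parity 1

1


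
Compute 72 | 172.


0b1001000 | 0b10101100 = 0b11101100 = 236

236


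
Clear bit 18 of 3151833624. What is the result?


3151833624 & ~(1 << 18) = 3151571480

3151571480


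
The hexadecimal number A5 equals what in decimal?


A5 hex = 165 decimal

165


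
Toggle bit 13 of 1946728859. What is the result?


1946728859 ^ (1 << 13) = 1946728859 ^ 8192 = 1946720667

1946720667


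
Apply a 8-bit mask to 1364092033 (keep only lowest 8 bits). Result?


1364092033 & 255 = 129

129


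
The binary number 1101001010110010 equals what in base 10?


1101001010110010 in decimal = 53938

53938


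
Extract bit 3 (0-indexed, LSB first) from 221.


0b11011101, position 3 = 1

1


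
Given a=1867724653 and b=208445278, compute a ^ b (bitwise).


1867724653 ^ 208445278 = 1665116211

1665116211


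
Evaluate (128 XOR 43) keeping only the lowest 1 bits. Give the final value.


Step 1: 128 ^ 43 = 171
Step 2: 171 & 1 = 1

1


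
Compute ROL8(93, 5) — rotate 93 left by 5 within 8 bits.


Rotate 0b1011101 left by 5 (8-bit) = 0b10101011 = 171

171


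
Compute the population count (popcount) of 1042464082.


0b111110001000101011110101010010 has 16 set bits

16


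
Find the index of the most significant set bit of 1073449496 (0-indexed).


0b111111111110111000101000011000. Highest set bit at position 29

29


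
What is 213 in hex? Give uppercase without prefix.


213 = D5 hex

D5


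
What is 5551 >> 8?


0b1010110101111 >> 8 = 0b10101 = 21

21


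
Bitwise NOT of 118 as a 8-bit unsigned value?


~0b1110110 = 0b10001001 = 137 (8-bit unsigned)

137


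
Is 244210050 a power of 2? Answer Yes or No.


0b1110100011100101100110000010. Multiple bits set => No

No


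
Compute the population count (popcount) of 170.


0b10101010 has 4 set bits

4


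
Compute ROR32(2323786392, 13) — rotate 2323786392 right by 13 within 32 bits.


Rotate 0b10001010100000100010101010011000 right by 13 (32-bit) = 0b1010100110001000101010000010001 = 1422152721

1422152721


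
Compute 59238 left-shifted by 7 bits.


0b1110011101100110 << 7 = 0b11100111011001100000000 = 7582464

7582464


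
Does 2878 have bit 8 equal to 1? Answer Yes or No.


0b101100111110, bit 8 = 1. Yes

Yes


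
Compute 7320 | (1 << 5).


7320 | (1 << 5) = 7320 | 32 = 7352

7352


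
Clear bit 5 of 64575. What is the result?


64575 & ~(1 << 5) = 64543

64543


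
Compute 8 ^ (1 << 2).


8 ^ (1 << 2) = 8 ^ 4 = 12

12


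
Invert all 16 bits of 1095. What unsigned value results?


1095 ^ 65535 = 64440

64440


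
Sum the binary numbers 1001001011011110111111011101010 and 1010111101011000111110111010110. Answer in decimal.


1001001011011110111111011101010 + 1010111101011000111110111010110 = 10100001000110111111110011000000 = 2702965952

2702965952


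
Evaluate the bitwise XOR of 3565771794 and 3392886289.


0b11010100100010010101110000010010 ^ 0b11001010001110110101011000010001 = 0b11110101100100000101000000011 = 514984451

514984451


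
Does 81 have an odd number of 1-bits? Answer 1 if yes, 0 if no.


0b1010001 has 3 ones => parity 1

1


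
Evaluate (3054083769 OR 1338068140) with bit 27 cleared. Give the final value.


Step 1: 3054083769 | 1338068140 = 4291419837
Step 2: 4291419837 & ~(1 << 27) = 4157202109

4157202109


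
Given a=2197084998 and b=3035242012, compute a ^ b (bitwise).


2197084998 ^ 3035242012 = 907986266

907986266


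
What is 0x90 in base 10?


90 hex = 144 decimal

144


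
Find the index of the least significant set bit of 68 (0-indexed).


0b1000100. Lowest set bit at position 2

2


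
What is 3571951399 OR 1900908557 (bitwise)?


0b11010100111001111010011100100111 | 0b1110001010011011001000000001101 = 0b11110101111011111011011100101111 = 4126127919

4126127919


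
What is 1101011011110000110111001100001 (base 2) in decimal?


1101011011110000110111001100001 in decimal = 1803054689

1803054689


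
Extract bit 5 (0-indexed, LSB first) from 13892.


0b11011001000100, position 5 = 0

0


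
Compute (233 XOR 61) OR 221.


Step 1: 233 ^ 61 = 212
Step 2: 212 | 221 = 221

221


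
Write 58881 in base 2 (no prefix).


58881 = 1110011000000001 in binary

1110011000000001


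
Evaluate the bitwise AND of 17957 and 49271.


0b100011000100101 & 0b1100000001110111 = 0b100000000100101 = 16421

16421


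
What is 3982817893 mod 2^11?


3982817893 & 2047 = 613

613


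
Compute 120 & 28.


0b1111000 & 0b11100 = 0b11000 = 24

24


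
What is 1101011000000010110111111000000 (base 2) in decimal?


1101011000000010110111111000000 in decimal = 1795256256

1795256256


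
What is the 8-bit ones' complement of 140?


140 ^ 255 = 115

115


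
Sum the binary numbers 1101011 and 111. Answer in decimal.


1101011 + 111 = 1110010 = 114

114


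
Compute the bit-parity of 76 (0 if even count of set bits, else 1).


0b1001100 has 3 ones => parity 1

1


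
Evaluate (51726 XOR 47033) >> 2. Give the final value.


Step 1: 51726 ^ 47033 = 32183
Step 2: 32183 >> 2 = 8045

8045


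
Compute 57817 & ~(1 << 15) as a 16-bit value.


57817 & ~(1 << 15) = 25049

25049


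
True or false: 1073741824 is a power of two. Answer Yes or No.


0b1000000000000000000000000000000. Only one bit set => Yes

Yes


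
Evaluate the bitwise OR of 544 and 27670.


0b1000100000 | 0b110110000010110 = 0b110111000110110 = 28214

28214


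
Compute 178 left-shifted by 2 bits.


0b10110010 << 2 = 0b1011001000 = 712

712


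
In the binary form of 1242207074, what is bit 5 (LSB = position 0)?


0b1001010000010101001001101100010, position 5 = 1

1


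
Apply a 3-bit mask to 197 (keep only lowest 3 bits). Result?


197 & 7 = 5

5


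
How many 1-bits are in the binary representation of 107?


0b1101011 has 5 set bits

5


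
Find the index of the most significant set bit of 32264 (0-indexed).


0b111111000001000. Highest set bit at position 14

14


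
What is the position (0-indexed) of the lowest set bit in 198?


0b11000110. Lowest set bit at position 1

1


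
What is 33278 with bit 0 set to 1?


33278 | (1 << 0) = 33278 | 1 = 33279

33279


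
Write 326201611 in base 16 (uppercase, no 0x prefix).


326201611 = 1371710B hex

1371710B


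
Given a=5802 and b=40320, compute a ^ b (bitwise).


5802 ^ 40320 = 35626

35626


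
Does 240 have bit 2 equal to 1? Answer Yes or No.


0b11110000, bit 2 = 0. No

No


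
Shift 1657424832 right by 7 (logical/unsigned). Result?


0b1100010110010100100101111000000 >> 7 = 0b110001011001010010010111 = 12948631

12948631


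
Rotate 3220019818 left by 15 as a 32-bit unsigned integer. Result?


Rotate 0b10111111111011011001101001101010 left by 15 (32-bit) = 0b11001101001101010101111111110110 = 3442827254

3442827254


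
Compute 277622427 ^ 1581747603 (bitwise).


0b10000100011000010111010011011 ^ 0b1011110010001111000110110010011 = 0b1001110110010111010001100001000 = 1321968392

1321968392


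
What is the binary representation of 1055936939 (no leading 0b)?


1055936939 = 111110111100000101000110101011 in binary

111110111100000101000110101011


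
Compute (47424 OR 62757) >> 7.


Step 1: 47424 | 62757 = 64869
Step 2: 64869 >> 7 = 506

506


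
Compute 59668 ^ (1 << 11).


59668 ^ (1 << 11) = 59668 ^ 2048 = 57620

57620


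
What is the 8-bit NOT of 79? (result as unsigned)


~0b1001111 = 0b10110000 = 176 (8-bit unsigned)

176


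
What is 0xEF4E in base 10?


EF4E hex = 61262 decimal

61262


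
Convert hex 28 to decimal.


28 hex = 40 decimal

40


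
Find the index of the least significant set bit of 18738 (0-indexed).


0b100100100110010. Lowest set bit at position 1

1


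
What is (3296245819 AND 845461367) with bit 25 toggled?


Step 1: 3296245819 & 845461367 = 6336563
Step 2: 6336563 ^ (1 << 25) = 6336563 ^ 33554432 = 39890995

39890995


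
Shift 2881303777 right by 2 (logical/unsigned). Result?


0b10101011101111010011010011100001 >> 2 = 0b101010111011110100110100111000 = 720325944

720325944


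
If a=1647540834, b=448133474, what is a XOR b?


1647540834 ^ 448133474 = 2022081280

2022081280


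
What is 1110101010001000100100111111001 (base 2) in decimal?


1110101010001000100100111111001 in decimal = 1967409657

1967409657


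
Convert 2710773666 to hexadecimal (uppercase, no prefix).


2710773666 = A1931FA2 hex

A1931FA2


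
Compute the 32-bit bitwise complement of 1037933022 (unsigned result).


~0b111101110111011001100111011110 = 0b11000010001000100110011000100001 = 3257034273 (32-bit unsigned)

3257034273


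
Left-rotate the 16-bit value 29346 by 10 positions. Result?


Rotate 0b111001010100010 left by 10 (16-bit) = 0b1000100111001010 = 35274

35274


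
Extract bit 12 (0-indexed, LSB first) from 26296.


0b110011010111000, position 12 = 0

0


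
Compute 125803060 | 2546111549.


0b111011111111001101000110100 | 0b10010111110000101001010000111101 = 0b10010111111111111001111000111101 = 2550111805

2550111805


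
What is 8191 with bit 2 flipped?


8191 ^ (1 << 2) = 8191 ^ 4 = 8187

8187


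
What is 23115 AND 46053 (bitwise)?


0b101101001001011 & 0b1011001111100101 = 0b1001001000001 = 4673

4673


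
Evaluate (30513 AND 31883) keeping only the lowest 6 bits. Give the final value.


Step 1: 30513 & 31883 = 29697
Step 2: 29697 & 63 = 1

1


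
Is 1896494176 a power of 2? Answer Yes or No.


0b1110001000010100011010001100000. Multiple bits set => No

No


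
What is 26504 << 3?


0b110011110001000 << 3 = 0b110011110001000000 = 212032

212032


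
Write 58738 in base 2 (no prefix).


58738 = 1110010101110010 in binary

1110010101110010


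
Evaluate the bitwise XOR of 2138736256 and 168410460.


0b1111111011110101000011010000000 ^ 0b1010000010011011110101011100 = 0b1110101011100110011101111011100 = 1970486236

1970486236


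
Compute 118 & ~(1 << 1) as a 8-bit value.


118 & ~(1 << 1) = 116

116


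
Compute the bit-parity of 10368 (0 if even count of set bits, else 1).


0b10100010000000 has 3 ones => parity 1

1


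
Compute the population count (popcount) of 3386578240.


0b11001001110110110001010101000000 has 14 set bits

14


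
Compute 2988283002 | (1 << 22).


2988283002 | (1 << 22) = 2988283002 | 4194304 = 2992477306

2992477306


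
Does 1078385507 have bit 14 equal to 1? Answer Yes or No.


0b1000000010001101101101101100011, bit 14 = 1. Yes

Yes


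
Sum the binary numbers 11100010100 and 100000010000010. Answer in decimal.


11100010100 + 100000010000010 = 100011110010110 = 18326

18326


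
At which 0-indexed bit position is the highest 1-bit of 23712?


0b101110010100000. Highest set bit at position 14

14


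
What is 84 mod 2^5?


84 & 31 = 20

20


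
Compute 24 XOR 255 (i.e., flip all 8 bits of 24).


24 ^ 255 = 231

231


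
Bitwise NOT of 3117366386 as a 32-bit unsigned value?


~0b10111001110011110011110001110010 = 0b1000110001100001100001110001101 = 1177600909 (32-bit unsigned)

1177600909


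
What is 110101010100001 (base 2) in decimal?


110101010100001 in decimal = 27297

27297


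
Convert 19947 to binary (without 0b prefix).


19947 = 100110111101011 in binary

100110111101011


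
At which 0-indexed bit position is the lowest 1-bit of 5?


0b101. Lowest set bit at position 0

0


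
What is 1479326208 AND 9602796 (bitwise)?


0b1011000001011001011101000000000 & 0b100100101000011011101100 = 0b1000001000000000 = 33280

33280


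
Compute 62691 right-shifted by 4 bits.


0b1111010011100011 >> 4 = 0b111101001110 = 3918

3918


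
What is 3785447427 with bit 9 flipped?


3785447427 ^ (1 << 9) = 3785447427 ^ 512 = 3785447939

3785447939


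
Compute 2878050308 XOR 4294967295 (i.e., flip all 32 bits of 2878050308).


2878050308 ^ 4294967295 = 1416916987

1416916987


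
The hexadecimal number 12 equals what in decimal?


12 hex = 18 decimal

18


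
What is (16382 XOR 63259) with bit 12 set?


Step 1: 16382 ^ 63259 = 51429
Step 2: 51429 | (1 << 12) = 51429 | 4096 = 55525

55525


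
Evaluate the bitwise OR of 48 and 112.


0b110000 | 0b1110000 = 0b1110000 = 112

112


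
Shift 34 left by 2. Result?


0b100010 << 2 = 0b10001000 = 136

136


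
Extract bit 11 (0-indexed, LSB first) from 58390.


0b1110010000010110, position 11 = 0

0


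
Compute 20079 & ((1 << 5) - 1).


20079 & 31 = 15

15


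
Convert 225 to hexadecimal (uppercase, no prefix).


225 = E1 hex

E1


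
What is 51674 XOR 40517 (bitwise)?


0b1100100111011010 ^ 0b1001111001000101 = 0b101011110011111 = 22431

22431


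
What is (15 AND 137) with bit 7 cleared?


Step 1: 15 & 137 = 9
Step 2: 9 & ~(1 << 7) = 9

9


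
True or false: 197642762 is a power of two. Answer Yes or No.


0b1011110001111100101000001010. Multiple bits set => No

No


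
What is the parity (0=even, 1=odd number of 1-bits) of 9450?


0b10010011101010 has 7 ones => parity 1

1


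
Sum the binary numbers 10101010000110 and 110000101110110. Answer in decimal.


10101010000110 + 110000101110110 = 1000101111111100 = 35836

35836


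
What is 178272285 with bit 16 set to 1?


178272285 | (1 << 16) = 178272285 | 65536 = 178337821

178337821


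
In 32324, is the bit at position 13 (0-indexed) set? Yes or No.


0b111111001000100, bit 13 = 1. Yes

Yes


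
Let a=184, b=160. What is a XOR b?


184 ^ 160 = 24

24


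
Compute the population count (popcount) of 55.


0b110111 has 5 set bits

5


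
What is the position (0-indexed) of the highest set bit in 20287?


0b100111100111111. Highest set bit at position 14

14


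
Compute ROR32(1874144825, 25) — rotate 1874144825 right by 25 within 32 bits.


Rotate 0b1101111101101010010111000111001 right by 25 (32-bit) = 0b11011010100101110001110010110111 = 3667336375

3667336375


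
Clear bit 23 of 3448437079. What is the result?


3448437079 & ~(1 << 23) = 3440048471

3440048471


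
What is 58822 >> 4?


0b1110010111000110 >> 4 = 0b111001011100 = 3676

3676


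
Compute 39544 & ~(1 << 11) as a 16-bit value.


39544 & ~(1 << 11) = 37496

37496


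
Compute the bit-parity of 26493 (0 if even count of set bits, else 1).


0b110011101111101 has 11 ones => parity 1

1


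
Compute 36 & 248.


0b100100 & 0b11111000 = 0b100000 = 32

32


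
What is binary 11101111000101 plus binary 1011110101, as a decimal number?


11101111000101 + 1011110101 = 11111010111010 = 16058

16058
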